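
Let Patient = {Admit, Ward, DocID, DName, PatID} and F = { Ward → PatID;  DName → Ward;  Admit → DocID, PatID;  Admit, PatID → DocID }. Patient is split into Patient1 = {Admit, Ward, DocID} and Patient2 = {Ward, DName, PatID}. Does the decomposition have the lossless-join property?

No

Common attributes: Patient1 ∩ Patient2 = {Ward}.
Closure of {Ward}: Ward → PatID applies, adding PatID. So (Ward)⁺ = {Ward, PatID}.
The closure contains neither all of Patient1 = {Admit, Ward, DocID} nor all of Patient2 = {Ward, DName, PatID}, so the common attributes are not a superkey of either fragment. The join is lossy.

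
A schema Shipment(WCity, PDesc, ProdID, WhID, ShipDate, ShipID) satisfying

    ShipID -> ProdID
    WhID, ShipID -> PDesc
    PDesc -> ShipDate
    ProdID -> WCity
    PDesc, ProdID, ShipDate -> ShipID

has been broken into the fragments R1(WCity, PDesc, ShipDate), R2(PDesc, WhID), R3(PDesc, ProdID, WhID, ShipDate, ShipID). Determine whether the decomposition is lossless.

No

Chase test. Columns are WCity, PDesc, ProdID, WhID, ShipDate, ShipID; row i has aⱼ where attribute j ∈ Ri, else bᵢⱼ.
Initial tableau (one row per fragment):
  row 1: a1 a2 b13 b14 a5 b16
  row 2: b21 a2 b23 a4 b25 b26
  row 3: b31 a2 a3 a4 a5 a6
Rows 1 and 2 agree on PDesc; apply PDesc→ShipDate and equate their ShipDate entries.
No row becomes fully distinguished — the join is lossy.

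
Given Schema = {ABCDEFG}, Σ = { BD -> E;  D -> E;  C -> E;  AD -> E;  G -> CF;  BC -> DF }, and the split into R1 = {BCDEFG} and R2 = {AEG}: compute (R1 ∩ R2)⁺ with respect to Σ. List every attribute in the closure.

CEFG

R1 ∩ R2 = {EG}.
G → CF applies, adding CF
Closure: {CEFG}.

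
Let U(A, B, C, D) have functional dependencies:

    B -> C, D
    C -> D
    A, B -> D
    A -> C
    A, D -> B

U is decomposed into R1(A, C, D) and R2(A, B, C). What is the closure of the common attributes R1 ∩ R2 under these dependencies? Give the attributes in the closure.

R1 ∩ R2 = {A, C}.
C → D applies, adding D
A, D → B applies, adding B
Closure: {A, B, C, D}.

A, B, C, D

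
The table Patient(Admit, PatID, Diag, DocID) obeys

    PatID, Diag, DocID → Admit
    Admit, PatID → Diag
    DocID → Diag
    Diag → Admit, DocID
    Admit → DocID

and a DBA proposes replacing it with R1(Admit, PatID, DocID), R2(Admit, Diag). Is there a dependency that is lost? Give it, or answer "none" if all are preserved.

none

PatID, Diag, DocID → Admit: restricted closure across fragments reaches Admit.
Admit, PatID → Diag: restricted closure across fragments reaches Diag.
DocID → Diag: restricted closure across fragments reaches Diag.
Diag → Admit, DocID: restricted closure across fragments reaches Admit, DocID.
Admit → DocID lies within R1.
Every dependency is enforceable on the fragments, so the decomposition is dependency-preserving.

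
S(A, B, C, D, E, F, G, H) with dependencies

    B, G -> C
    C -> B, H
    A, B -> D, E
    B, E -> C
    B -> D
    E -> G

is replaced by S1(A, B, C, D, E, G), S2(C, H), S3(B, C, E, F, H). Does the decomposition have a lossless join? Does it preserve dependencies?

Lossless test (chase): Rows 1 and 2 agree on C; apply C→B, H and equate their B, H entries. Rows 1 and 2 agree on B; apply B→D and equate their D entries. Rows 1 and 3 agree on B; apply B→D and equate their D entries. Rows 1 and 3 agree on E; apply E→G and equate their G entries. No row becomes fully distinguished — the join is lossy.
Dependency preservation: every FD's attributes lie within a single fragment, so each can be enforced locally — preserved.

lossy but dependency-preserving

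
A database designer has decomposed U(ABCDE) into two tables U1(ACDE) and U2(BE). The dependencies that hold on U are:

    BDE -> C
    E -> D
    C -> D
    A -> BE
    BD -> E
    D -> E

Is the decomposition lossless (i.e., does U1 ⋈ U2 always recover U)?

Common attributes: U1 ∩ U2 = {E}.
Closure of {E}: E → D applies, adding D. So (E)⁺ = {DE}.
The closure contains neither all of U1 = {ACDE} nor all of U2 = {BE}, so the common attributes are not a superkey of either fragment. The join is lossy.

No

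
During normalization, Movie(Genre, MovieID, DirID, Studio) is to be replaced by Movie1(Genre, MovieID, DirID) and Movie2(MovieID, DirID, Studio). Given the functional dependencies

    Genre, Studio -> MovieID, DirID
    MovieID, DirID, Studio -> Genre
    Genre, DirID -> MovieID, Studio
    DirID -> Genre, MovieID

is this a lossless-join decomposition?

Yes

Common attributes: Movie1 ∩ Movie2 = {MovieID, DirID}.
Closure of {MovieID, DirID}: DirID → Genre, MovieID applies, adding Genre; Genre, DirID → MovieID, Studio applies, adding Studio. So (MovieID, DirID)⁺ = {Genre, MovieID, DirID, Studio}.
This closure contains every attribute of Movie1, so Movie1 ∩ Movie2 → Movie1. The join is lossless.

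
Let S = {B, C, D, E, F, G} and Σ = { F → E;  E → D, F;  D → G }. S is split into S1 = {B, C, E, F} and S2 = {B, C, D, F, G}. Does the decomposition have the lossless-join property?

Common attributes: S1 ∩ S2 = {B, C, F}.
Closure of {B, C, F}: F → E applies, adding E; E → D, F applies, adding D; D → G applies, adding G. So (B, C, F)⁺ = {B, C, D, E, F, G}.
This closure contains every attribute of S1, so S1 ∩ S2 → S1. The join is lossless.

Yes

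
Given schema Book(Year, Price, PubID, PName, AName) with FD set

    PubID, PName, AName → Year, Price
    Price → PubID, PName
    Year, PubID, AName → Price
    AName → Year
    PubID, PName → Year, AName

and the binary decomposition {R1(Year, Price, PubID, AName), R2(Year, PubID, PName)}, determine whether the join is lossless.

No

Common attributes: R1 ∩ R2 = {Year, PubID}.
No dependency enlarges {Year, PubID}, so (Year, PubID)⁺ = {Year, PubID}.
The closure contains neither all of R1 = {Year, Price, PubID, AName} nor all of R2 = {Year, PubID, PName}, so the common attributes are not a superkey of either fragment. The join is lossy.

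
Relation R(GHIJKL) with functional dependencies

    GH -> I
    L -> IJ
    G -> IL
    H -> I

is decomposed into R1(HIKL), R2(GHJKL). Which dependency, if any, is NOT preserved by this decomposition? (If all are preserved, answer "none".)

GH → I: restricted closure across fragments reaches I.
L → IJ: restricted closure across fragments reaches IJ.
G → IL: restricted closure across fragments reaches IL.
H → I lies within R1.
Every dependency is enforceable on the fragments, so the decomposition is dependency-preserving.

none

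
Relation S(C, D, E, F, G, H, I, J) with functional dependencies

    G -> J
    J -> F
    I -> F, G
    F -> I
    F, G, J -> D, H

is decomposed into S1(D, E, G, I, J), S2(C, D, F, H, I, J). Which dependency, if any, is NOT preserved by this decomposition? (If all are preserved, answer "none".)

none

G → J lies within S1.
J → F lies within S2.
I → F, G: restricted closure across fragments reaches F, G.
F → I lies within S2.
F, G, J → D, H: restricted closure across fragments reaches D, H.
Every dependency is enforceable on the fragments, so the decomposition is dependency-preserving.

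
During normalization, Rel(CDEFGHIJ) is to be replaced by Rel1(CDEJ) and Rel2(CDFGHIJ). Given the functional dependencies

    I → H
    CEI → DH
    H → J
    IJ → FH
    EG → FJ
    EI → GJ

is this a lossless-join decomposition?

No

Common attributes: Rel1 ∩ Rel2 = {CDJ}.
No dependency enlarges {CDJ}, so (CDJ)⁺ = {CDJ}.
The closure contains neither all of Rel1 = {CDEJ} nor all of Rel2 = {CDFGHIJ}, so the common attributes are not a superkey of either fragment. The join is lossy.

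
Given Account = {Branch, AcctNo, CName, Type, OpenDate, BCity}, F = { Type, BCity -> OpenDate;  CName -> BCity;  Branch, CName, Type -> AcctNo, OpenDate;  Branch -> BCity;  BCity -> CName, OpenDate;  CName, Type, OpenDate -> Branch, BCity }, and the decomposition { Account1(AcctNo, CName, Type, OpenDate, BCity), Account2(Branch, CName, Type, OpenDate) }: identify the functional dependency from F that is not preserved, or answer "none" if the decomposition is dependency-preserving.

Type, BCity → OpenDate lies within Account1.
CName → BCity lies within Account1.
Branch, CName, Type → AcctNo, OpenDate: restricted closure across fragments reaches AcctNo, OpenDate.
Branch → BCity: restricted closure across fragments reaches BCity.
BCity → CName, OpenDate lies within Account1.
CName, Type, OpenDate → Branch, BCity: restricted closure across fragments reaches Branch, BCity.
Every dependency is enforceable on the fragments, so the decomposition is dependency-preserving.

none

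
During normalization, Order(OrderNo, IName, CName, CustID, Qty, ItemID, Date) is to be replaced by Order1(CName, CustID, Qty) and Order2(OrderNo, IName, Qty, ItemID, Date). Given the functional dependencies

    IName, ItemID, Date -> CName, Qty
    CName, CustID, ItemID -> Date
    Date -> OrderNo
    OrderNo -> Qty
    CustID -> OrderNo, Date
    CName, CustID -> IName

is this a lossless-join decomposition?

Common attributes: Order1 ∩ Order2 = {Qty}.
No dependency enlarges {Qty}, so (Qty)⁺ = {Qty}.
The closure contains neither all of Order1 = {CName, CustID, Qty} nor all of Order2 = {OrderNo, IName, Qty, ItemID, Date}, so the common attributes are not a superkey of either fragment. The join is lossy.

No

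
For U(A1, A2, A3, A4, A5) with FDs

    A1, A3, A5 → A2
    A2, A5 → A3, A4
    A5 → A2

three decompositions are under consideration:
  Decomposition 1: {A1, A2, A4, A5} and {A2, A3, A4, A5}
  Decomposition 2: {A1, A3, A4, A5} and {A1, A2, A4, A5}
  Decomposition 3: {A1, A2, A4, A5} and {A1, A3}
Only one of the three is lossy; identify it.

Decomposition 1: common = {A2, A4, A5}, closure = {A2, A3, A4, A5} → lossless.
Decomposition 2: common = {A1, A4, A5}, closure = {A1, A2, A3, A4, A5} → lossless.
Decomposition 3: common = {A1}, closure = {A1} → lossy.

Decomposition 3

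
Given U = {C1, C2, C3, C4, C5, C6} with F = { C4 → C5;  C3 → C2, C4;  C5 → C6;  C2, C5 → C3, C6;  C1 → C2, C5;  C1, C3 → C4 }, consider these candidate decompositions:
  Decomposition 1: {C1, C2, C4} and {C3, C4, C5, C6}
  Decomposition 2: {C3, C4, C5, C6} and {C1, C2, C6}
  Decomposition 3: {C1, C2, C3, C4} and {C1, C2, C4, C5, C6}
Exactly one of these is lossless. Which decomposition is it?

Decomposition 1: common = {C4}, closure = {C4, C5, C6} → lossy.
Decomposition 2: common = {C6}, closure = {C6} → lossy.
Decomposition 3: common = {C1, C2, C4}, closure = {C1, C2, C3, C4, C5, C6} → lossless.

Decomposition 3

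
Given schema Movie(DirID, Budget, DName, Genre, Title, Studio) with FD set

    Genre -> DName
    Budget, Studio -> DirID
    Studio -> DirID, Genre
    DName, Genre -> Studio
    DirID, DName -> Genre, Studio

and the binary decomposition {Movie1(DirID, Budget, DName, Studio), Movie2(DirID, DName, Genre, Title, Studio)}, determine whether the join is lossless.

Common attributes: Movie1 ∩ Movie2 = {DirID, DName, Studio}.
Closure of {DirID, DName, Studio}: Studio → DirID, Genre applies, adding Genre. So (DirID, DName, Studio)⁺ = {DirID, DName, Genre, Studio}.
The closure contains neither all of Movie1 = {DirID, Budget, DName, Studio} nor all of Movie2 = {DirID, DName, Genre, Title, Studio}, so the common attributes are not a superkey of either fragment. The join is lossy.

No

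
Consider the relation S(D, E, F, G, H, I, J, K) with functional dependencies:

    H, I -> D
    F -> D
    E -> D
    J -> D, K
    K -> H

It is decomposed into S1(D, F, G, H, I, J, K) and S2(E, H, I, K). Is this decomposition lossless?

Common attributes: S1 ∩ S2 = {H, I, K}.
Closure of {H, I, K}: H, I → D applies, adding D. So (H, I, K)⁺ = {D, H, I, K}.
The closure contains neither all of S1 = {D, F, G, H, I, J, K} nor all of S2 = {E, H, I, K}, so the common attributes are not a superkey of either fragment. The join is lossy.

No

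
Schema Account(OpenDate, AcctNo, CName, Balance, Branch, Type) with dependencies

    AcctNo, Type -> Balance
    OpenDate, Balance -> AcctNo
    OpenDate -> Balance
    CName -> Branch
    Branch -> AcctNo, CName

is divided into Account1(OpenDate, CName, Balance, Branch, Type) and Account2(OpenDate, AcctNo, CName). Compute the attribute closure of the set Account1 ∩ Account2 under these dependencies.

OpenDate, AcctNo, CName, Balance, Branch

Account1 ∩ Account2 = {OpenDate, CName}.
OpenDate → Balance applies, adding Balance
CName → Branch applies, adding Branch
Branch → AcctNo, CName applies, adding AcctNo
Closure: {OpenDate, AcctNo, CName, Balance, Branch}.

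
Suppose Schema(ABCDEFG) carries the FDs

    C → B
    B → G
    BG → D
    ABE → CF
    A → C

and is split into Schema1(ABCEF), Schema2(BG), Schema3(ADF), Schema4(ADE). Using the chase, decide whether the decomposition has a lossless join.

Yes

Chase test. Columns are ABCDEFG; row i has aⱼ where attribute j ∈ Schemai, else bᵢⱼ.
Initial tableau (one row per fragment):
  row 1: a1 a2 a3 b14 a5 a6 b17
  row 2: b21 a2 b23 b24 b25 b26 a7
  row 3: a1 b32 b33 a4 b35 a6 b37
  row 4: a1 b42 b43 a4 a5 b46 b47
Rows 1 and 2 agree on B; apply B→G and equate their G entries.
Rows 1 and 2 agree on BG; apply BG→D and equate their D entries.
Rows 1 and 3 agree on A; apply A→C and equate their C entries.
Rows 1 and 4 agree on A; apply A→C and equate their C entries.
Rows 1 and 3 agree on C; apply C→B and equate their B entries.
Rows 1 and 4 agree on C; apply C→B and equate their B entries.
Rows 1 and 3 agree on B; apply B→G and equate their G entries.
Rows 1 and 4 agree on B; apply B→G and equate their G entries.
Rows 1 and 3 agree on BG; apply BG→D and equate their D entries.
Rows 1 and 4 agree on ABE; apply ABE→CF and equate their CF entries.
Row 1 is now all distinguished symbols — the join is lossless.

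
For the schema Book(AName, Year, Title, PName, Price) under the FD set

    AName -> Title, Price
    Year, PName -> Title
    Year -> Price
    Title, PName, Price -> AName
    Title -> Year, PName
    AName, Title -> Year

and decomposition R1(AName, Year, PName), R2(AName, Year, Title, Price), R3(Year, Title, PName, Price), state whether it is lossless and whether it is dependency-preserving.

lossless and dependency-preserving

Lossless test (chase): Rows 1 and 2 agree on AName; apply AName→Title, Price and equate their Title, Price entries. Rows 1 and 3 agree on Title, PName, Price; apply Title, PName, Price→AName and equate their AName entries. Rows 1 and 2 agree on Title; apply Title→Year, PName and equate their Year, PName entries. Row 1 is now all distinguished symbols — the join is lossless.
Dependency preservation: Title, PName, Price → AName is not contained in any single fragment, but the restricted closure of its left-hand side across the fragments still reaches the right-hand side; the remaining FDs each lie inside some fragment. All dependencies are preserved.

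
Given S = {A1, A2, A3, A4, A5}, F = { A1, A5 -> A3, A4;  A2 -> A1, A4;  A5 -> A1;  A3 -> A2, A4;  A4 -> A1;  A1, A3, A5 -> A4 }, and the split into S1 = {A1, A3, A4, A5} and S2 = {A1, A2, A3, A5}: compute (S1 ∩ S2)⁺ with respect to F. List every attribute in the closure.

S1 ∩ S2 = {A1, A3, A5}.
A1, A5 → A3, A4 applies, adding A4
A3 → A2, A4 applies, adding A2
Closure: {A1, A2, A3, A4, A5}.

A1, A2, A3, A4, A5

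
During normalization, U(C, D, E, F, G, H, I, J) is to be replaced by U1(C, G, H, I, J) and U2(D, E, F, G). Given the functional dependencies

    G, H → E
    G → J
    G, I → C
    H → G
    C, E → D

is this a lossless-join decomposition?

No

Common attributes: U1 ∩ U2 = {G}.
Closure of {G}: G → J applies, adding J. So (G)⁺ = {G, J}.
The closure contains neither all of U1 = {C, G, H, I, J} nor all of U2 = {D, E, F, G}, so the common attributes are not a superkey of either fragment. The join is lossy.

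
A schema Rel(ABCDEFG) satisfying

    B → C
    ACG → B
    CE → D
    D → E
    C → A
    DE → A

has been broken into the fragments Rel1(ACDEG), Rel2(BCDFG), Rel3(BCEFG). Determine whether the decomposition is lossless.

Yes

Chase test. Columns are ABCDEFG; row i has aⱼ where attribute j ∈ Reli, else bᵢⱼ.
Initial tableau (one row per fragment):
  row 1: a1 b12 a3 a4 a5 b16 a7
  row 2: b21 a2 a3 a4 b25 a6 a7
  row 3: b31 a2 a3 b34 a5 a6 a7
Rows 1 and 3 agree on CE; apply CE→D and equate their D entries.
Rows 1 and 2 agree on D; apply D→E and equate their E entries.
Rows 1 and 2 agree on C; apply C→A and equate their A entries.
Rows 1 and 3 agree on C; apply C→A and equate their A entries.
Rows 1 and 2 agree on ACG; apply ACG→B and equate their B entries.
Row 2 is now all distinguished symbols — the join is lossless.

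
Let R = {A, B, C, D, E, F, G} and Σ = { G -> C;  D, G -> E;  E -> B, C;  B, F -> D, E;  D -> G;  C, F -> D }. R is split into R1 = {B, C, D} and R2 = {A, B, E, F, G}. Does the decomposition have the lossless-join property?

No

Common attributes: R1 ∩ R2 = {B}.
No dependency enlarges {B}, so (B)⁺ = {B}.
The closure contains neither all of R1 = {B, C, D} nor all of R2 = {A, B, E, F, G}, so the common attributes are not a superkey of either fragment. The join is lossy.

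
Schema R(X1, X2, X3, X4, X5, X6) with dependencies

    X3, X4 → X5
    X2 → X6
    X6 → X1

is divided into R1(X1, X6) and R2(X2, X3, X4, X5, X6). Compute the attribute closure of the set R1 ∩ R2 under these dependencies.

X1, X6

R1 ∩ R2 = {X6}.
X6 → X1 applies, adding X1
Closure: {X1, X6}.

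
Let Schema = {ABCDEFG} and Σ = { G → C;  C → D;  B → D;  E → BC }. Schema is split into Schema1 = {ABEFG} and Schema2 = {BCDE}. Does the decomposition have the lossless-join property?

Common attributes: Schema1 ∩ Schema2 = {BE}.
Closure of {BE}: B → D applies, adding D; E → BC applies, adding C. So (BE)⁺ = {BCDE}.
This closure contains every attribute of Schema2, so Schema1 ∩ Schema2 → Schema2. The join is lossless.

Yes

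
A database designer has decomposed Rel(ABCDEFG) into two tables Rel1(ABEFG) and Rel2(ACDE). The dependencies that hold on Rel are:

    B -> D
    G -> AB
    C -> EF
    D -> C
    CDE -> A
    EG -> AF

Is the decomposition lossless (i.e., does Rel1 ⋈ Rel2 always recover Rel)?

Common attributes: Rel1 ∩ Rel2 = {AE}.
No dependency enlarges {AE}, so (AE)⁺ = {AE}.
The closure contains neither all of Rel1 = {ABEFG} nor all of Rel2 = {ACDE}, so the common attributes are not a superkey of either fragment. The join is lossy.

No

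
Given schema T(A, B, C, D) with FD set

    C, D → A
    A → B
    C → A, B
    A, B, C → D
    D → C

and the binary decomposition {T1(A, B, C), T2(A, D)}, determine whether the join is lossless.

Common attributes: T1 ∩ T2 = {A}.
Closure of {A}: A → B applies, adding B. So (A)⁺ = {A, B}.
The closure contains neither all of T1 = {A, B, C} nor all of T2 = {A, D}, so the common attributes are not a superkey of either fragment. The join is lossy.

No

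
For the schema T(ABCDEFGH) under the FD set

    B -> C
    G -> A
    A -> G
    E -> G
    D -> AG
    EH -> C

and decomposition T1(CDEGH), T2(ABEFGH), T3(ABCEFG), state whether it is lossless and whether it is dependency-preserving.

lossy but dependency-preserving

Lossless test (chase): Rows 2 and 3 agree on B; apply B→C and equate their C entries. Rows 1 and 2 agree on G; apply G→A and equate their A entries. No row becomes fully distinguished — the join is lossy.
Dependency preservation: D → AG is not contained in any single fragment, but the restricted closure of its left-hand side across the fragments still reaches the right-hand side; the remaining FDs each lie inside some fragment. All dependencies are preserved.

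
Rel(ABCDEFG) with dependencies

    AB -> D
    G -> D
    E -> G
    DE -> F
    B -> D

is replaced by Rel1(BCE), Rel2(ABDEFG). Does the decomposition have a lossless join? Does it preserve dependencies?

Lossless test: (BE)⁺ = {BDEFG}, which is a superkey of neither fragment — lossy.
Dependency preservation: every FD's attributes lie within a single fragment, so each can be enforced locally — preserved.

lossy but dependency-preserving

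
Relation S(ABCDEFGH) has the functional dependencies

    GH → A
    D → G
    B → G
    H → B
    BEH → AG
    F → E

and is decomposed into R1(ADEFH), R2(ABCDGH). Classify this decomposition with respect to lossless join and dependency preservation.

Lossless test: (ADH)⁺ = {ABDGH}, which is a superkey of neither fragment — lossy.
Dependency preservation: BEH → AG is not contained in any single fragment, but the restricted closure of its left-hand side across the fragments still reaches the right-hand side; the remaining FDs each lie inside some fragment. All dependencies are preserved.

lossy but dependency-preserving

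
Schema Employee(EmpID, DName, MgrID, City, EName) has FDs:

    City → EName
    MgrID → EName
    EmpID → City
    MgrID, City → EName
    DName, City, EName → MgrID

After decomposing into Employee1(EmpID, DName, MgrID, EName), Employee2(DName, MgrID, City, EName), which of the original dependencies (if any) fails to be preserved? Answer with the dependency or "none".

Check EmpID → City: no single fragment contains all of {EmpID, City}, and the restricted closure of {EmpID} across the fragments never reaches {City}.
City → EName is preserved.
MgrID → EName is preserved.
MgrID, City → EName is preserved.
DName, City, EName → MgrID is preserved.

EmpID → City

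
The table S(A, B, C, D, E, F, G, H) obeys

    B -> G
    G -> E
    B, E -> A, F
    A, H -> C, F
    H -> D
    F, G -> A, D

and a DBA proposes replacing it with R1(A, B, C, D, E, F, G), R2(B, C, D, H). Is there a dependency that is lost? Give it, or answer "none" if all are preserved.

A, H -> C, F

Check A, H → C, F: no single fragment contains all of {A, C, F, H}, and the restricted closure of {A, H} across the fragments never reaches {C, F}.
B → G is preserved.
G → E is preserved.
B, E → A, F is preserved.
H → D is preserved.
F, G → A, D is preserved.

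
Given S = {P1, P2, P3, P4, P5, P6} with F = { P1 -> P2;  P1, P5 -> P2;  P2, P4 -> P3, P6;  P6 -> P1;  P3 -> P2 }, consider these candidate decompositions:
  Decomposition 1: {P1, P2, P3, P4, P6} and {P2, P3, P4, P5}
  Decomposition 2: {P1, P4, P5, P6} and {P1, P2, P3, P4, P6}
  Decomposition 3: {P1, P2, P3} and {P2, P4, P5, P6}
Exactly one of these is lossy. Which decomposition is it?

Decomposition 1: common = {P2, P3, P4}, closure = {P1, P2, P3, P4, P6} → lossless.
Decomposition 2: common = {P1, P4, P6}, closure = {P1, P2, P3, P4, P6} → lossless.
Decomposition 3: common = {P2}, closure = {P2} → lossy.

Decomposition 3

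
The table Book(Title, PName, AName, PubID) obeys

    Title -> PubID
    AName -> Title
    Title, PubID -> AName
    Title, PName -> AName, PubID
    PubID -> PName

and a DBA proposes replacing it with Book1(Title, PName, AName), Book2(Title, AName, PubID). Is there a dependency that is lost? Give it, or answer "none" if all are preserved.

Check PubID → PName: no single fragment contains all of {PName, PubID}, and the restricted closure of {PubID} across the fragments never reaches {PName}.
Title → PubID is preserved.
AName → Title is preserved.
Title, PubID → AName is preserved.
Title, PName → AName, PubID is preserved.

PubID -> PName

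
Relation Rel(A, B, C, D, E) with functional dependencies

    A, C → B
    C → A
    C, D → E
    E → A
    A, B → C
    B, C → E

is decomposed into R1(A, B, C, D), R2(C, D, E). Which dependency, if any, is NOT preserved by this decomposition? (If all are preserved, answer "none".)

Check E → A: no single fragment contains all of {A, E}, and the restricted closure of {E} across the fragments never reaches {A}.
A, C → B is preserved.
C → A is preserved.
C, D → E is preserved.
A, B → C is preserved.
B, C → E is preserved.

E → A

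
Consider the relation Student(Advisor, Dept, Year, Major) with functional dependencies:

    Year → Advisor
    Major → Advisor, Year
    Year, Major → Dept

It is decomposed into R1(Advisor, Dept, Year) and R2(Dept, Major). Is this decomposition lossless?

Common attributes: R1 ∩ R2 = {Dept}.
No dependency enlarges {Dept}, so (Dept)⁺ = {Dept}.
The closure contains neither all of R1 = {Advisor, Dept, Year} nor all of R2 = {Dept, Major}, so the common attributes are not a superkey of either fragment. The join is lossy.

No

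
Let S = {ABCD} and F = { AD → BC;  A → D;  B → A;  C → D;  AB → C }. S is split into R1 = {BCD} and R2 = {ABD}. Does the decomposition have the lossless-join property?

Common attributes: R1 ∩ R2 = {BD}.
Closure of {BD}: B → A applies, adding A; AB → C applies, adding C. So (BD)⁺ = {ABCD}.
This closure contains every attribute of R1, so R1 ∩ R2 → R1. The join is lossless.

Yes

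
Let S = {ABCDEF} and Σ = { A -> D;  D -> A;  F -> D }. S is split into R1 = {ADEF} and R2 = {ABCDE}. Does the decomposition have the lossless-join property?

Common attributes: R1 ∩ R2 = {ADE}.
No dependency enlarges {ADE}, so (ADE)⁺ = {ADE}.
The closure contains neither all of R1 = {ADEF} nor all of R2 = {ABCDE}, so the common attributes are not a superkey of either fragment. The join is lossy.

No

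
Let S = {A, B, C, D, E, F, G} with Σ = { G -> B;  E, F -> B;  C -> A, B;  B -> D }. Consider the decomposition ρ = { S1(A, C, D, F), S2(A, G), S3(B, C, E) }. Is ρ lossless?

Chase test. Columns are A, B, C, D, E, F, G; row i has aⱼ where attribute j ∈ Si, else bᵢⱼ.
Initial tableau (one row per fragment):
  row 1: a1 b12 a3 a4 b15 a6 b17
  row 2: a1 b22 b23 b24 b25 b26 a7
  row 3: b31 a2 a3 b34 a5 b36 b37
Rows 1 and 3 agree on C; apply C→A, B and equate their A, B entries.
Rows 1 and 3 agree on B; apply B→D and equate their D entries.
No row becomes fully distinguished — the join is lossy.

No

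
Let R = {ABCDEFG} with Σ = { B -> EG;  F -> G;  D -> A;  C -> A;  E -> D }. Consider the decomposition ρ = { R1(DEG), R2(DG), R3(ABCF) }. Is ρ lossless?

Chase test. Columns are ABCDEFG; row i has aⱼ where attribute j ∈ Ri, else bᵢⱼ.
Initial tableau (one row per fragment):
  row 1: b11 b12 b13 a4 a5 b16 a7
  row 2: b21 b22 b23 a4 b25 b26 a7
  row 3: a1 a2 a3 b34 b35 a6 b37
Rows 1 and 2 agree on D; apply D→A and equate their A entries.
No row becomes fully distinguished — the join is lossy.

No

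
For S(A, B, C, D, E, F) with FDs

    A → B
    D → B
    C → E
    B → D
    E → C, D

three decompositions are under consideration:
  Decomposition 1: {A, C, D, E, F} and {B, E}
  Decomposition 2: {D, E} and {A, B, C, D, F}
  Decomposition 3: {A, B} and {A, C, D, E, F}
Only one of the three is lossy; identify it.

Decomposition 2

Decomposition 1: common = {E}, closure = {B, C, D, E} → lossless.
Decomposition 2: common = {D}, closure = {B, D} → lossy.
Decomposition 3: common = {A}, closure = {A, B, D} → lossless.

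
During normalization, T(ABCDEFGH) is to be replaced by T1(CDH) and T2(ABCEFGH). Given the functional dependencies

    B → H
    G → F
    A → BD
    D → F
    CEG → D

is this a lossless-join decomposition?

Common attributes: T1 ∩ T2 = {CH}.
No dependency enlarges {CH}, so (CH)⁺ = {CH}.
The closure contains neither all of T1 = {CDH} nor all of T2 = {ABCEFGH}, so the common attributes are not a superkey of either fragment. The join is lossy.

No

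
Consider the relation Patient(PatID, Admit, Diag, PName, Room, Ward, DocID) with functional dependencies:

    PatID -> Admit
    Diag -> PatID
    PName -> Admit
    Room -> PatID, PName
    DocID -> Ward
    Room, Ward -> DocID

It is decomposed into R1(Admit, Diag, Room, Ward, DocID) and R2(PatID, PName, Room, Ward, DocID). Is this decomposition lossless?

Common attributes: R1 ∩ R2 = {Room, Ward, DocID}.
Closure of {Room, Ward, DocID}: Room → PatID, PName applies, adding PatID, PName; PatID → Admit applies, adding Admit. So (Room, Ward, DocID)⁺ = {PatID, Admit, PName, Room, Ward, DocID}.
This closure contains every attribute of R2, so R1 ∩ R2 → R2. The join is lossless.

Yes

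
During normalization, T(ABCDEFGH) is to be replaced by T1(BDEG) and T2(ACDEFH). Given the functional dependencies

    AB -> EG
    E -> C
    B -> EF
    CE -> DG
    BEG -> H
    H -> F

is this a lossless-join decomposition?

No

Common attributes: T1 ∩ T2 = {DE}.
Closure of {DE}: E → C applies, adding C; CE → DG applies, adding G. So (DE)⁺ = {CDEG}.
The closure contains neither all of T1 = {BDEG} nor all of T2 = {ACDEFH}, so the common attributes are not a superkey of either fragment. The join is lossy.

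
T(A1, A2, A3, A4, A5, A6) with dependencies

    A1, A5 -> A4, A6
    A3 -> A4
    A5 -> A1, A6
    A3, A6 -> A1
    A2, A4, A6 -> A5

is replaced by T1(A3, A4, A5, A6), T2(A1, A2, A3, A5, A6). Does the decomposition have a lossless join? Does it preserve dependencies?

lossless but not dependency-preserving

Lossless test: (A3, A5, A6)⁺ = {A1, A3, A4, A5, A6}, which contains all of one fragment — lossless.
Dependency preservation: the restricted closure of {A2, A4, A6} across the fragments never reaches {A5}, so A2, A4, A6 → A5 cannot be enforced without a join — not preserved.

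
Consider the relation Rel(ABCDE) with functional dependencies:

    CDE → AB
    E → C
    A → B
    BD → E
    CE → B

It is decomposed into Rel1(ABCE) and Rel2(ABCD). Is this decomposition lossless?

Common attributes: Rel1 ∩ Rel2 = {ABC}.
No dependency enlarges {ABC}, so (ABC)⁺ = {ABC}.
The closure contains neither all of Rel1 = {ABCE} nor all of Rel2 = {ABCD}, so the common attributes are not a superkey of either fragment. The join is lossy.

No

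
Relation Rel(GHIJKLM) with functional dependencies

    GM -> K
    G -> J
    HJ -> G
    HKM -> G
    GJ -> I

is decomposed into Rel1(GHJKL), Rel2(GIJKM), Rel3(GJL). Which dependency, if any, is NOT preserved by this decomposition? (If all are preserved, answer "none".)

Check HKM → G: no single fragment contains all of {GHKM}, and the restricted closure of {HKM} across the fragments never reaches {G}.
GM → K is preserved.
G → J is preserved.
HJ → G is preserved.
GJ → I is preserved.

HKM -> G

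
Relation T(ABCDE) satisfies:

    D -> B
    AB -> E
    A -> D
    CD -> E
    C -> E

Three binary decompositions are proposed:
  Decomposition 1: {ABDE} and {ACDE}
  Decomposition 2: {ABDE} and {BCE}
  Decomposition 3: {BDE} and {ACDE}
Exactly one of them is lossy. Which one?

Decomposition 2

Decomposition 1: common = {ADE}, closure = {ABDE} → lossless.
Decomposition 2: common = {BE}, closure = {BE} → lossy.
Decomposition 3: common = {DE}, closure = {BDE} → lossless.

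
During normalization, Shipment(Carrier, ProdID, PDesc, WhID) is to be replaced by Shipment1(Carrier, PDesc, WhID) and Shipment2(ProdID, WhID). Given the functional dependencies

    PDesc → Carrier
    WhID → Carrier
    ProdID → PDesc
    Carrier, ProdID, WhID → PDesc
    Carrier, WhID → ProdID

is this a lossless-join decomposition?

Yes

Common attributes: Shipment1 ∩ Shipment2 = {WhID}.
Closure of {WhID}: WhID → Carrier applies, adding Carrier; Carrier, WhID → ProdID applies, adding ProdID; ProdID → PDesc applies, adding PDesc. So (WhID)⁺ = {Carrier, ProdID, PDesc, WhID}.
This closure contains every attribute of Shipment1, so Shipment1 ∩ Shipment2 → Shipment1. The join is lossless.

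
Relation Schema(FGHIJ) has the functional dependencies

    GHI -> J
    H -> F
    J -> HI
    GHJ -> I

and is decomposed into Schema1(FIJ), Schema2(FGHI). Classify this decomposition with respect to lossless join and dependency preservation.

Lossless test: (FI)⁺ = {FI}, which is a superkey of neither fragment — lossy.
Dependency preservation: the restricted closure of {GHI} across the fragments never reaches {J}, so GHI → J cannot be enforced without a join — not preserved.

lossy and not dependency-preserving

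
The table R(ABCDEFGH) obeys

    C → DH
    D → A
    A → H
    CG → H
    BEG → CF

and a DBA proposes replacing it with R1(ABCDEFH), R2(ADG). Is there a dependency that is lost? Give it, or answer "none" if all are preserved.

BEG → CF

Check BEG → CF: no single fragment contains all of {BCEFG}, and the restricted closure of {BEG} across the fragments never reaches {CF}.
C → DH is preserved.
D → A is preserved.
A → H is preserved.
CG → H is preserved.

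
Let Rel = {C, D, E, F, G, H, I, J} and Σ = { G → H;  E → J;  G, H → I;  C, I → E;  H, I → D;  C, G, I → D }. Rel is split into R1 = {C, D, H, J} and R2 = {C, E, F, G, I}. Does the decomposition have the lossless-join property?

Common attributes: R1 ∩ R2 = {C}.
No dependency enlarges {C}, so (C)⁺ = {C}.
The closure contains neither all of R1 = {C, D, H, J} nor all of R2 = {C, E, F, G, I}, so the common attributes are not a superkey of either fragment. The join is lossy.

No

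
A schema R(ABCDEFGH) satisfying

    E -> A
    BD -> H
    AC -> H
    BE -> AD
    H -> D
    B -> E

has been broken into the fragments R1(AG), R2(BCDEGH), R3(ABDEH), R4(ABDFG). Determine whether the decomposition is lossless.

No

Chase test. Columns are ABCDEFGH; row i has aⱼ where attribute j ∈ Ri, else bᵢⱼ.
Initial tableau (one row per fragment):
  row 1: a1 b12 b13 b14 b15 b16 a7 b18
  row 2: b21 a2 a3 a4 a5 b26 a7 a8
  row 3: a1 a2 b33 a4 a5 b36 b37 a8
  row 4: a1 a2 b43 a4 b45 a6 a7 b48
Rows 2 and 3 agree on E; apply E→A and equate their A entries.
Rows 2 and 4 agree on BD; apply BD→H and equate their H entries.
Rows 2 and 4 agree on B; apply B→E and equate their E entries.
No row becomes fully distinguished — the join is lossy.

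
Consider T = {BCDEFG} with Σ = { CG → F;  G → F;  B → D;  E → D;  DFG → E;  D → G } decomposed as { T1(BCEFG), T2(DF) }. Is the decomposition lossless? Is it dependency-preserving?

Lossless test: (F)⁺ = {F}, which is a superkey of neither fragment — lossy.
Dependency preservation: the restricted closure of {B} across the fragments never reaches {D}, so B → D cannot be enforced without a join — not preserved.

lossy and not dependency-preserving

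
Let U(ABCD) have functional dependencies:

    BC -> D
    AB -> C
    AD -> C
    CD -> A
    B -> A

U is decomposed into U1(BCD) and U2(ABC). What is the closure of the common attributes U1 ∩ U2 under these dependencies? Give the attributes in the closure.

ABCD

U1 ∩ U2 = {BC}.
BC → D applies, adding D
CD → A applies, adding A
Closure: {ABCD}.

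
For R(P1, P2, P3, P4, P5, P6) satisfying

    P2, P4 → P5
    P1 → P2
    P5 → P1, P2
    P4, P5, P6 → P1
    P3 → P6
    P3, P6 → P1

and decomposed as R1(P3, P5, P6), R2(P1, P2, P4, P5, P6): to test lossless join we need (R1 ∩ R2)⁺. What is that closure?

P1, P2, P5, P6

R1 ∩ R2 = {P5, P6}.
P5 → P1, P2 applies, adding P1, P2
Closure: {P1, P2, P5, P6}.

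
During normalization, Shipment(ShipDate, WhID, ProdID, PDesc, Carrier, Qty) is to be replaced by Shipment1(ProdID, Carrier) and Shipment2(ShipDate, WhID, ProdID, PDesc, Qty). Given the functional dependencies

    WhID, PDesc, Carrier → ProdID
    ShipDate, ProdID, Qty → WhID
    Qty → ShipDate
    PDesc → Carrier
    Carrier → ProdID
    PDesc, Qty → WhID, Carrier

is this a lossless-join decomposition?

Common attributes: Shipment1 ∩ Shipment2 = {ProdID}.
No dependency enlarges {ProdID}, so (ProdID)⁺ = {ProdID}.
The closure contains neither all of Shipment1 = {ProdID, Carrier} nor all of Shipment2 = {ShipDate, WhID, ProdID, PDesc, Qty}, so the common attributes are not a superkey of either fragment. The join is lossy.

No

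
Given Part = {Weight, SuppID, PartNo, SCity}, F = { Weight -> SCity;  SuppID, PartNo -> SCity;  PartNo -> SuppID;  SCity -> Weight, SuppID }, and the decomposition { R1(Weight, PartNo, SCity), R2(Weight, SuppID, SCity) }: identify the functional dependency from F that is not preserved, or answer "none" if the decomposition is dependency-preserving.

Weight → SCity lies within R1.
SuppID, PartNo → SCity: restricted closure across fragments reaches SCity.
PartNo → SuppID: restricted closure across fragments reaches SuppID.
SCity → Weight, SuppID lies within R2.
Every dependency is enforceable on the fragments, so the decomposition is dependency-preserving.

none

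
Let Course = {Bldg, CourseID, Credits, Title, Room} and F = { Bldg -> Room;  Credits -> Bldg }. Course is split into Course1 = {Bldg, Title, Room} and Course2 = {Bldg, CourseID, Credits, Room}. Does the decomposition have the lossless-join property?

No

Common attributes: Course1 ∩ Course2 = {Bldg, Room}.
No dependency enlarges {Bldg, Room}, so (Bldg, Room)⁺ = {Bldg, Room}.
The closure contains neither all of Course1 = {Bldg, Title, Room} nor all of Course2 = {Bldg, CourseID, Credits, Room}, so the common attributes are not a superkey of either fragment. The join is lossy.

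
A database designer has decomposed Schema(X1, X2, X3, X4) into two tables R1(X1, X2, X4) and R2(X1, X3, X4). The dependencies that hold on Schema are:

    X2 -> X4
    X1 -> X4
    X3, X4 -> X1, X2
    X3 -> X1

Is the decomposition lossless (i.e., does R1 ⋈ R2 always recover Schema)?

No

Common attributes: R1 ∩ R2 = {X1, X4}.
No dependency enlarges {X1, X4}, so (X1, X4)⁺ = {X1, X4}.
The closure contains neither all of R1 = {X1, X2, X4} nor all of R2 = {X1, X3, X4}, so the common attributes are not a superkey of either fragment. The join is lossy.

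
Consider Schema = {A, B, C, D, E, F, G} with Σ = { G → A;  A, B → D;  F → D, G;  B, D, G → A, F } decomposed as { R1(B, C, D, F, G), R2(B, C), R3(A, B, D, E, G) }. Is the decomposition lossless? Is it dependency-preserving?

lossy but dependency-preserving

Lossless test (chase): Rows 1 and 3 agree on G; apply G→A and equate their A entries. Rows 1 and 3 agree on B, D, G; apply B, D, G→A, F and equate their A, F entries. No row becomes fully distinguished — the join is lossy.
Dependency preservation: B, D, G → A, F is not contained in any single fragment, but the restricted closure of its left-hand side across the fragments still reaches the right-hand side; the remaining FDs each lie inside some fragment. All dependencies are preserved.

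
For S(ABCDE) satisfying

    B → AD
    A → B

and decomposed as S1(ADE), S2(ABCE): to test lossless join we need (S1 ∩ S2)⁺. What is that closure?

S1 ∩ S2 = {AE}.
A → B applies, adding B
B → AD applies, adding D
Closure: {ABDE}.

ABDE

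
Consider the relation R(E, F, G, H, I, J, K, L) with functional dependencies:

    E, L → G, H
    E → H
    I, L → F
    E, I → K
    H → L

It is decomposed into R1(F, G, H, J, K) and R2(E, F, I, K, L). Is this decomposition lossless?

No

Common attributes: R1 ∩ R2 = {F, K}.
No dependency enlarges {F, K}, so (F, K)⁺ = {F, K}.
The closure contains neither all of R1 = {F, G, H, J, K} nor all of R2 = {E, F, I, K, L}, so the common attributes are not a superkey of either fragment. The join is lossy.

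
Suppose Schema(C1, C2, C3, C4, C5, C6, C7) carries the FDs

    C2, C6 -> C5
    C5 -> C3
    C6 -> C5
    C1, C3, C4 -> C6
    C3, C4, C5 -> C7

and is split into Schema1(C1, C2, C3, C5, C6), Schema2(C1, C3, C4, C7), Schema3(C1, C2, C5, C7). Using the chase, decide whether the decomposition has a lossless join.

No

Chase test. Columns are C1, C2, C3, C4, C5, C6, C7; row i has aⱼ where attribute j ∈ Schemai, else bᵢⱼ.
Initial tableau (one row per fragment):
  row 1: a1 a2 a3 b14 a5 a6 b17
  row 2: a1 b22 a3 a4 b25 b26 a7
  row 3: a1 a2 b33 b34 a5 b36 a7
Rows 1 and 3 agree on C5; apply C5→C3 and equate their C3 entries.
No row becomes fully distinguished — the join is lossy.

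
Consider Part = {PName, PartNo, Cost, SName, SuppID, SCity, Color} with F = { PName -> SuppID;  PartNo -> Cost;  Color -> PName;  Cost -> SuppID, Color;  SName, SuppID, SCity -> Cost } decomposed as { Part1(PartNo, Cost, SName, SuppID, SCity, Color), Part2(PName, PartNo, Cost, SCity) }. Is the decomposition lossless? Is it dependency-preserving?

lossless but not dependency-preserving

Lossless test: (PartNo, Cost, SCity)⁺ = {PName, PartNo, Cost, SuppID, SCity, Color}, which contains all of one fragment — lossless.
Dependency preservation: the restricted closure of {PName} across the fragments never reaches {SuppID}, so PName → SuppID cannot be enforced without a join — not preserved.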